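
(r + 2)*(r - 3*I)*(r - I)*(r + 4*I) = r^4 + 2*r^3 + 13*r^2 + 26*r - 12*I*r - 24*I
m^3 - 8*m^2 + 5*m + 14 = (m - 7)*(m - 2)*(m + 1)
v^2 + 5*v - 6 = (v - 1)*(v + 6)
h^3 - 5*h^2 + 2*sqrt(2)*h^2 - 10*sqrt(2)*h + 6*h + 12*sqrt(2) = (h - 3)*(h - 2)*(h + 2*sqrt(2))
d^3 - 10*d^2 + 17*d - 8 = (d - 8)*(d - 1)^2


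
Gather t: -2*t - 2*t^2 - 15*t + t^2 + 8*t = -t^2 - 9*t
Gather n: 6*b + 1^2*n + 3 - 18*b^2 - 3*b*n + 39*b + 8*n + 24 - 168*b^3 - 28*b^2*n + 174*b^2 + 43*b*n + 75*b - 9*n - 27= -168*b^3 + 156*b^2 + 120*b + n*(-28*b^2 + 40*b)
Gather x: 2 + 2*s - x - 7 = 2*s - x - 5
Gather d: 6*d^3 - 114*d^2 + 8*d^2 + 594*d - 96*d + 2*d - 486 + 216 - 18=6*d^3 - 106*d^2 + 500*d - 288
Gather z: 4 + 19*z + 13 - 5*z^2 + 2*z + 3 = -5*z^2 + 21*z + 20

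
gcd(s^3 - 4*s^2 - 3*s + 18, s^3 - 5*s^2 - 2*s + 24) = s^2 - s - 6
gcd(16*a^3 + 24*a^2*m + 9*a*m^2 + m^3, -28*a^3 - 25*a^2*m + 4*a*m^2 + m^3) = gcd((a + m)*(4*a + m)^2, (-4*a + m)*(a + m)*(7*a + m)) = a + m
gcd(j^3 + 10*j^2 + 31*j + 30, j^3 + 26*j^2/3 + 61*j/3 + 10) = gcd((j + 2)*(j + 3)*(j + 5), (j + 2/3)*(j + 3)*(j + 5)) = j^2 + 8*j + 15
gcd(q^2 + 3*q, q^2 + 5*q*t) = q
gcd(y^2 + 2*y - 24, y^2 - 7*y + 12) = y - 4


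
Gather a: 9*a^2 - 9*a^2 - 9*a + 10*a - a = 0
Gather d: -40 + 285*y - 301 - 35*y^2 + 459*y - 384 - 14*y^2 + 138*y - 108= -49*y^2 + 882*y - 833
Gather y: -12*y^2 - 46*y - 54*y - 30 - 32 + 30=-12*y^2 - 100*y - 32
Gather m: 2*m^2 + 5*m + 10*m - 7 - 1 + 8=2*m^2 + 15*m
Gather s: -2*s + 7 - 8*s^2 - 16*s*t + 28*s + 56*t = -8*s^2 + s*(26 - 16*t) + 56*t + 7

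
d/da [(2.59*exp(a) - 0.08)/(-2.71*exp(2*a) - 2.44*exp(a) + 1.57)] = (7.0189*exp(2*a) - 0.4336*exp(a) + 3.8711)*exp(a)/(7.3441*exp(4*a) + 13.2248*exp(3*a) - 2.5558*exp(2*a) - 7.6616*exp(a) + 2.4649)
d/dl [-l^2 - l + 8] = -2*l - 1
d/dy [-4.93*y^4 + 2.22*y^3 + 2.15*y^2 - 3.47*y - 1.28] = -19.72*y^3 + 6.66*y^2 + 4.3*y - 3.47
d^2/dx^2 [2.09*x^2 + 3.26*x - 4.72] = 4.18000000000000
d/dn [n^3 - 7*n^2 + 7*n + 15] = 3*n^2 - 14*n + 7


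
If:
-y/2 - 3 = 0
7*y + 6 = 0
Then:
No Solution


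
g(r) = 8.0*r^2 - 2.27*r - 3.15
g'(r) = 16.0*r - 2.27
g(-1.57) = 20.13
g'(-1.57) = -27.39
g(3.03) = 63.42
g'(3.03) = 46.21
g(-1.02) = 7.49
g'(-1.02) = -18.59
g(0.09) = -3.29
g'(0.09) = -0.83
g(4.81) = 171.02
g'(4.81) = 74.69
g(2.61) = 45.42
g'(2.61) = 39.49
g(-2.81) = 66.40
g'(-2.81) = -47.23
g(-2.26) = 42.84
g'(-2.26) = -38.43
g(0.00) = -3.15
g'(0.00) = -2.27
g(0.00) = -3.15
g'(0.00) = -2.27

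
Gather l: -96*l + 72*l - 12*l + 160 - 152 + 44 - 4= 48 - 36*l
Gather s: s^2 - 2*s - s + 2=s^2 - 3*s + 2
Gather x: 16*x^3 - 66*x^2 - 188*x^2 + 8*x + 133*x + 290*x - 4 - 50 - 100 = 16*x^3 - 254*x^2 + 431*x - 154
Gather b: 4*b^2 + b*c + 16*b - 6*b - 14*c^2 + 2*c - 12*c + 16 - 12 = 4*b^2 + b*(c + 10) - 14*c^2 - 10*c + 4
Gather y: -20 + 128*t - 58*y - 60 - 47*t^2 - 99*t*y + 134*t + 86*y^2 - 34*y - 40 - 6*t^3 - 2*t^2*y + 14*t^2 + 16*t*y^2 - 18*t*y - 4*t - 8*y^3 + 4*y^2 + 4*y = -6*t^3 - 33*t^2 + 258*t - 8*y^3 + y^2*(16*t + 90) + y*(-2*t^2 - 117*t - 88) - 120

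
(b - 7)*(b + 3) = b^2 - 4*b - 21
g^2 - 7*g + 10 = (g - 5)*(g - 2)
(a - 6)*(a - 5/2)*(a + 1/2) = a^3 - 8*a^2 + 43*a/4 + 15/2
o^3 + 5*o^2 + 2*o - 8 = (o - 1)*(o + 2)*(o + 4)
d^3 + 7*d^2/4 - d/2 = d*(d - 1/4)*(d + 2)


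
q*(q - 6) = q^2 - 6*q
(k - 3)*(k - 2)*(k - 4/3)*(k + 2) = k^4 - 13*k^3/3 + 52*k/3 - 16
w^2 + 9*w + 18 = (w + 3)*(w + 6)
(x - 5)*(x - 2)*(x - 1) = x^3 - 8*x^2 + 17*x - 10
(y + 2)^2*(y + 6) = y^3 + 10*y^2 + 28*y + 24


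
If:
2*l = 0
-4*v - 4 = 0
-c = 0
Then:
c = 0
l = 0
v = -1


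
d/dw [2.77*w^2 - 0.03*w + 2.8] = 5.54*w - 0.03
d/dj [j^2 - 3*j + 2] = 2*j - 3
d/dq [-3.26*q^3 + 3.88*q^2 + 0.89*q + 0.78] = -9.78*q^2 + 7.76*q + 0.89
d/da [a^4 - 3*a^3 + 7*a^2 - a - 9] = 4*a^3 - 9*a^2 + 14*a - 1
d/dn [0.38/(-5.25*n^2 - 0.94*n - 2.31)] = (3.99*n + 0.3572)/(5.25*n^2 + 0.94*n + 2.31)^2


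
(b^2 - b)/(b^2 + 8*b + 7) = b*(b - 1)/(b^2 + 8*b + 7)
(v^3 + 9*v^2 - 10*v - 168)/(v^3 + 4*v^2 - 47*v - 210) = (v^2 + 3*v - 28)/(v^2 - 2*v - 35)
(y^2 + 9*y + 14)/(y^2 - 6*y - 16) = (y + 7)/(y - 8)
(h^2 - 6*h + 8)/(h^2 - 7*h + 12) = (h - 2)/(h - 3)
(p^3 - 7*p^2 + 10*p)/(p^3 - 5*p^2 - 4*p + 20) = p/(p + 2)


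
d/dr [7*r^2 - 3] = 14*r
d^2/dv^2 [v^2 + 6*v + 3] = 2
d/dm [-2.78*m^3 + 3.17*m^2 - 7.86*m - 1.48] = -8.34*m^2 + 6.34*m - 7.86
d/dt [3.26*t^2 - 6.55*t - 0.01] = 6.52*t - 6.55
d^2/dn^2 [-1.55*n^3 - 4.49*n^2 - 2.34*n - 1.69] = -9.3*n - 8.98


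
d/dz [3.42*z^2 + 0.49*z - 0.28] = 6.84*z + 0.49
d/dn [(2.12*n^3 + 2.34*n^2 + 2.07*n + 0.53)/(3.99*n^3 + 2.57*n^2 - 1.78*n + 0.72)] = (-3.8882*n^4 - 24.0658*n^3 - 11.25*n^2 + 0.6454*n + 2.4338)/(15.9201*n^6 + 20.5086*n^5 - 7.5995*n^4 - 3.4036*n^3 + 6.8692*n^2 - 2.5632*n + 0.5184)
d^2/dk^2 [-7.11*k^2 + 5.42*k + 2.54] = -14.2200000000000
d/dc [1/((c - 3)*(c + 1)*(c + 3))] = (-(c - 3)*(c + 1) - (c - 3)*(c + 3) - (c + 1)*(c + 3))/((c - 3)^2*(c + 1)^2*(c + 3)^2)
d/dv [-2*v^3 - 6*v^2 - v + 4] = -6*v^2 - 12*v - 1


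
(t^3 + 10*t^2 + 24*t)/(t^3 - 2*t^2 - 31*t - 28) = t*(t + 6)/(t^2 - 6*t - 7)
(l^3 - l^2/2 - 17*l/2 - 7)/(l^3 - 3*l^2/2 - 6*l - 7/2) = (l + 2)/(l + 1)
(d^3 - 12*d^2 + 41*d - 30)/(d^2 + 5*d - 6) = (d^2 - 11*d + 30)/(d + 6)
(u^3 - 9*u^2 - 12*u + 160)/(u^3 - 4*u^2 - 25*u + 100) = (u^2 - 4*u - 32)/(u^2 + u - 20)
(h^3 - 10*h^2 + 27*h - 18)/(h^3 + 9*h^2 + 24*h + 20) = (h^3 - 10*h^2 + 27*h - 18)/(h^3 + 9*h^2 + 24*h + 20)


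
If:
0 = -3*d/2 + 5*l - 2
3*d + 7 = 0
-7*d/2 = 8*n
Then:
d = -7/3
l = -3/10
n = 49/48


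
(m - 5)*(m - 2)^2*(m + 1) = m^4 - 8*m^3 + 15*m^2 + 4*m - 20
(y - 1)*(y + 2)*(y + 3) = y^3 + 4*y^2 + y - 6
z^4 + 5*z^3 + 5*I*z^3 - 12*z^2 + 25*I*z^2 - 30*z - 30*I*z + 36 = (z - 1)*(z + 6)*(z + 2*I)*(z + 3*I)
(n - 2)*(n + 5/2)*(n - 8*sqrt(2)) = n^3 - 8*sqrt(2)*n^2 + n^2/2 - 4*sqrt(2)*n - 5*n + 40*sqrt(2)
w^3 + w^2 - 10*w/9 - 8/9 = (w - 1)*(w + 2/3)*(w + 4/3)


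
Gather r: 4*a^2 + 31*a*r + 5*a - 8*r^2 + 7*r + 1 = 4*a^2 + 5*a - 8*r^2 + r*(31*a + 7) + 1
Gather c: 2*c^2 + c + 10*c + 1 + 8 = 2*c^2 + 11*c + 9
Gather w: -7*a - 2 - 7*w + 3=-7*a - 7*w + 1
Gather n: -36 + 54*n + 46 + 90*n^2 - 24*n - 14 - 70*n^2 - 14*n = 20*n^2 + 16*n - 4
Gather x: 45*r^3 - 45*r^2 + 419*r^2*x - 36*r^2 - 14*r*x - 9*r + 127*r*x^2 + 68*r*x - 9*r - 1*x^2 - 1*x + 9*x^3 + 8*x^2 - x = 45*r^3 - 81*r^2 - 18*r + 9*x^3 + x^2*(127*r + 7) + x*(419*r^2 + 54*r - 2)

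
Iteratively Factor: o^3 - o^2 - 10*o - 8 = (o + 2)*(o^2 - 3*o - 4) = (o - 4)*(o + 2)*(o + 1)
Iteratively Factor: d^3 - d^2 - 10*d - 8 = (d - 4)*(d^2 + 3*d + 2) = (d - 4)*(d + 2)*(d + 1)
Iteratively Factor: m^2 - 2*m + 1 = (m - 1)*(m - 1)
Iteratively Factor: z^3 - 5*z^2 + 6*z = (z - 3)*(z^2 - 2*z) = z*(z - 3)*(z - 2)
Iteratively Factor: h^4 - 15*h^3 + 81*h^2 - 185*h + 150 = (h - 5)*(h^3 - 10*h^2 + 31*h - 30) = (h - 5)^2*(h^2 - 5*h + 6) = (h - 5)^2*(h - 2)*(h - 3)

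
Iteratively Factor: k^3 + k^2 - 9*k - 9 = (k + 3)*(k^2 - 2*k - 3) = (k - 3)*(k + 3)*(k + 1)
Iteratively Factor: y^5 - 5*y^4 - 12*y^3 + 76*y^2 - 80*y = (y - 2)*(y^4 - 3*y^3 - 18*y^2 + 40*y) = (y - 5)*(y - 2)*(y^3 + 2*y^2 - 8*y) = (y - 5)*(y - 2)*(y + 4)*(y^2 - 2*y) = (y - 5)*(y - 2)^2*(y + 4)*(y)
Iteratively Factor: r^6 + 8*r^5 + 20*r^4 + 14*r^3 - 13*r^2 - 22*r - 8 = (r + 1)*(r^5 + 7*r^4 + 13*r^3 + r^2 - 14*r - 8) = (r + 1)^2*(r^4 + 6*r^3 + 7*r^2 - 6*r - 8) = (r + 1)^2*(r + 2)*(r^3 + 4*r^2 - r - 4) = (r + 1)^3*(r + 2)*(r^2 + 3*r - 4) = (r - 1)*(r + 1)^3*(r + 2)*(r + 4)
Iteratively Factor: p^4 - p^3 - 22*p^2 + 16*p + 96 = (p - 4)*(p^3 + 3*p^2 - 10*p - 24) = (p - 4)*(p - 3)*(p^2 + 6*p + 8) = (p - 4)*(p - 3)*(p + 2)*(p + 4)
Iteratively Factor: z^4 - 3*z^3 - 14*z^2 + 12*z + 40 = (z + 2)*(z^3 - 5*z^2 - 4*z + 20) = (z + 2)^2*(z^2 - 7*z + 10) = (z - 2)*(z + 2)^2*(z - 5)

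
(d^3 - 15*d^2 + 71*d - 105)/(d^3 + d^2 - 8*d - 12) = (d^2 - 12*d + 35)/(d^2 + 4*d + 4)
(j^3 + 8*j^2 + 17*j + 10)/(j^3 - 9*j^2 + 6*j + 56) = (j^2 + 6*j + 5)/(j^2 - 11*j + 28)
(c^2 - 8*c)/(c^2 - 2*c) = (c - 8)/(c - 2)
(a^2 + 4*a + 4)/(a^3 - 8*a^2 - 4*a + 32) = (a + 2)/(a^2 - 10*a + 16)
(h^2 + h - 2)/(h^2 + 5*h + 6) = (h - 1)/(h + 3)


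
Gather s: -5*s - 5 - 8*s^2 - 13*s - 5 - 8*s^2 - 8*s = -16*s^2 - 26*s - 10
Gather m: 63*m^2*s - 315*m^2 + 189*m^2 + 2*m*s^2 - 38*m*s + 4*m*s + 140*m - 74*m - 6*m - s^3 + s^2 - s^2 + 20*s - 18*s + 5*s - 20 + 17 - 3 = m^2*(63*s - 126) + m*(2*s^2 - 34*s + 60) - s^3 + 7*s - 6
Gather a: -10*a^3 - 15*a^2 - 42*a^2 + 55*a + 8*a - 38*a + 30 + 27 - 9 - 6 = -10*a^3 - 57*a^2 + 25*a + 42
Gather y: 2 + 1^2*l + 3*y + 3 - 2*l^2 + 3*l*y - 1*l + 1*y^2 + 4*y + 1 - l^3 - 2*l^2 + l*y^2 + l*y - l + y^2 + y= -l^3 - 4*l^2 - l + y^2*(l + 2) + y*(4*l + 8) + 6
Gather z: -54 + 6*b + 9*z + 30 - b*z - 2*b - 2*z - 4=4*b + z*(7 - b) - 28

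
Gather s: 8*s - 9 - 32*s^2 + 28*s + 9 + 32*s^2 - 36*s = 0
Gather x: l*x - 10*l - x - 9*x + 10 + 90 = -10*l + x*(l - 10) + 100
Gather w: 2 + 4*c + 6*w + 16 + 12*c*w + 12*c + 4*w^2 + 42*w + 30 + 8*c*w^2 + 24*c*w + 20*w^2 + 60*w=16*c + w^2*(8*c + 24) + w*(36*c + 108) + 48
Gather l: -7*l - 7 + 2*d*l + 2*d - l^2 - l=2*d - l^2 + l*(2*d - 8) - 7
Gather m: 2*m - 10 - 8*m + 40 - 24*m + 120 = 150 - 30*m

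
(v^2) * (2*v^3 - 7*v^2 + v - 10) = 2*v^5 - 7*v^4 + v^3 - 10*v^2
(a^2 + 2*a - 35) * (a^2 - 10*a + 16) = a^4 - 8*a^3 - 39*a^2 + 382*a - 560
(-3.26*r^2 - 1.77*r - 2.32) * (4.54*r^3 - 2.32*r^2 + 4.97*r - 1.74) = -14.8004*r^5 - 0.472600000000001*r^4 - 22.6286*r^3 + 2.2579*r^2 - 8.4506*r + 4.0368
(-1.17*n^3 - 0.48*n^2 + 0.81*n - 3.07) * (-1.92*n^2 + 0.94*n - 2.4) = 2.2464*n^5 - 0.1782*n^4 + 0.8016*n^3 + 7.8078*n^2 - 4.8298*n + 7.368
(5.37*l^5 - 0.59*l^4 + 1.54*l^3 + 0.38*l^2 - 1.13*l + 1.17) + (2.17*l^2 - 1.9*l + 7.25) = 5.37*l^5 - 0.59*l^4 + 1.54*l^3 + 2.55*l^2 - 3.03*l + 8.42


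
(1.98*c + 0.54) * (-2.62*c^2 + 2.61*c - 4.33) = -5.1876*c^3 + 3.753*c^2 - 7.164*c - 2.3382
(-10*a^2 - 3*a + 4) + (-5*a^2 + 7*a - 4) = -15*a^2 + 4*a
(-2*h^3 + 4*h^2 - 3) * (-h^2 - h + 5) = 2*h^5 - 2*h^4 - 14*h^3 + 23*h^2 + 3*h - 15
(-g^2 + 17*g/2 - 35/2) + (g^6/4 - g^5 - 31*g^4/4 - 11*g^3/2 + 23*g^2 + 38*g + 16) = g^6/4 - g^5 - 31*g^4/4 - 11*g^3/2 + 22*g^2 + 93*g/2 - 3/2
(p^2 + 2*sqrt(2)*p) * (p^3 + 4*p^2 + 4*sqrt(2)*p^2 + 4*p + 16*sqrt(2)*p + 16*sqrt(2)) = p^5 + 4*p^4 + 6*sqrt(2)*p^4 + 20*p^3 + 24*sqrt(2)*p^3 + 24*sqrt(2)*p^2 + 64*p^2 + 64*p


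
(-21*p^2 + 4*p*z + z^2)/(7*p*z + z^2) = (-3*p + z)/z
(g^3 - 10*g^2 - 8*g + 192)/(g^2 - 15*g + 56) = (g^2 - 2*g - 24)/(g - 7)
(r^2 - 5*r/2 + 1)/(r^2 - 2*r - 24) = (-r^2 + 5*r/2 - 1)/(-r^2 + 2*r + 24)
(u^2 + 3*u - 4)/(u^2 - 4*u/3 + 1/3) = 3*(u + 4)/(3*u - 1)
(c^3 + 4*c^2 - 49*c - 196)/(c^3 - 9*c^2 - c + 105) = (c^2 + 11*c + 28)/(c^2 - 2*c - 15)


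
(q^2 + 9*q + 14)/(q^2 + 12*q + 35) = (q + 2)/(q + 5)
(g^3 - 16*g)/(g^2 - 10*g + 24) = g*(g + 4)/(g - 6)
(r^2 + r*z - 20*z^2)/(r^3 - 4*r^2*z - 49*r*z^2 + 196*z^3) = (-r - 5*z)/(-r^2 + 49*z^2)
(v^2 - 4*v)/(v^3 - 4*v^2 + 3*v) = (v - 4)/(v^2 - 4*v + 3)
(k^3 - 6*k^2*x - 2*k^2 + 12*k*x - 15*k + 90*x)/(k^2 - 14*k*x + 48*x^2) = (-k^2 + 2*k + 15)/(-k + 8*x)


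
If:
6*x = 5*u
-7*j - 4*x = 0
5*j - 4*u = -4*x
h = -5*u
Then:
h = 0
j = 0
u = 0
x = 0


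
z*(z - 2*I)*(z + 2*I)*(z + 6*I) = z^4 + 6*I*z^3 + 4*z^2 + 24*I*z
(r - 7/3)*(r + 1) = r^2 - 4*r/3 - 7/3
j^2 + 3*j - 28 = (j - 4)*(j + 7)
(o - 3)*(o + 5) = o^2 + 2*o - 15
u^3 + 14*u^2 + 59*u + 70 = (u + 2)*(u + 5)*(u + 7)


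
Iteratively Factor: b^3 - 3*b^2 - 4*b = (b)*(b^2 - 3*b - 4) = b*(b + 1)*(b - 4)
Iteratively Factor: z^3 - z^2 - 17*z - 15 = (z + 3)*(z^2 - 4*z - 5) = (z - 5)*(z + 3)*(z + 1)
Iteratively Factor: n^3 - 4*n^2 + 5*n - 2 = (n - 1)*(n^2 - 3*n + 2) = (n - 1)^2*(n - 2)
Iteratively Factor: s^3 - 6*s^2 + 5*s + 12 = (s + 1)*(s^2 - 7*s + 12) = (s - 4)*(s + 1)*(s - 3)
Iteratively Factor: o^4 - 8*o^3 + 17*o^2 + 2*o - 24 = (o - 4)*(o^3 - 4*o^2 + o + 6) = (o - 4)*(o - 3)*(o^2 - o - 2) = (o - 4)*(o - 3)*(o + 1)*(o - 2)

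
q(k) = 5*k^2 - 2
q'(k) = 10*k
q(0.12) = -1.93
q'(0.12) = 1.20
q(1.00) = 3.00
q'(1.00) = 10.00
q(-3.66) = 64.98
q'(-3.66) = -36.60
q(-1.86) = 15.30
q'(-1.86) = -18.60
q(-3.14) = 47.30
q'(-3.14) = -31.40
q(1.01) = 3.10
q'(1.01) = 10.10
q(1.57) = 10.32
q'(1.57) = 15.70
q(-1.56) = 10.17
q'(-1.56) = -15.60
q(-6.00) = 178.00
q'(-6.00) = -60.00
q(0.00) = -2.00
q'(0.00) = 0.00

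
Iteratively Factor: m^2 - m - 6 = (m - 3)*(m + 2)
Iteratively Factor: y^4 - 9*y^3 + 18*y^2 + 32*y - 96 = (y - 3)*(y^3 - 6*y^2 + 32) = (y - 4)*(y - 3)*(y^2 - 2*y - 8) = (y - 4)^2*(y - 3)*(y + 2)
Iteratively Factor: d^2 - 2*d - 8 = (d + 2)*(d - 4)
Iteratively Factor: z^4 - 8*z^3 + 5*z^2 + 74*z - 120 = (z - 2)*(z^3 - 6*z^2 - 7*z + 60) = (z - 4)*(z - 2)*(z^2 - 2*z - 15) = (z - 4)*(z - 2)*(z + 3)*(z - 5)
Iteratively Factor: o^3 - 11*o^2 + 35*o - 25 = (o - 5)*(o^2 - 6*o + 5) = (o - 5)^2*(o - 1)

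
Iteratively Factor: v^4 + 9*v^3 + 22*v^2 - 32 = (v + 2)*(v^3 + 7*v^2 + 8*v - 16) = (v + 2)*(v + 4)*(v^2 + 3*v - 4) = (v - 1)*(v + 2)*(v + 4)*(v + 4)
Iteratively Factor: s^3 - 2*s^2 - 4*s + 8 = (s - 2)*(s^2 - 4) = (s - 2)^2*(s + 2)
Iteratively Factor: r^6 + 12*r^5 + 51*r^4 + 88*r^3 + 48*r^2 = (r)*(r^5 + 12*r^4 + 51*r^3 + 88*r^2 + 48*r) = r^2*(r^4 + 12*r^3 + 51*r^2 + 88*r + 48) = r^2*(r + 4)*(r^3 + 8*r^2 + 19*r + 12) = r^2*(r + 4)^2*(r^2 + 4*r + 3) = r^2*(r + 3)*(r + 4)^2*(r + 1)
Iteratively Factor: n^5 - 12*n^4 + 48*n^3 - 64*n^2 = (n - 4)*(n^4 - 8*n^3 + 16*n^2) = n*(n - 4)*(n^3 - 8*n^2 + 16*n) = n^2*(n - 4)*(n^2 - 8*n + 16) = n^2*(n - 4)^2*(n - 4)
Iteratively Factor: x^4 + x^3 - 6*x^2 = (x - 2)*(x^3 + 3*x^2) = x*(x - 2)*(x^2 + 3*x) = x^2*(x - 2)*(x + 3)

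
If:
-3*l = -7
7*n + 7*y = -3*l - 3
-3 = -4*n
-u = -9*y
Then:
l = 7/3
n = 3/4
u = -549/28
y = -61/28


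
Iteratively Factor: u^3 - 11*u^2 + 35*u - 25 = (u - 5)*(u^2 - 6*u + 5) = (u - 5)*(u - 1)*(u - 5)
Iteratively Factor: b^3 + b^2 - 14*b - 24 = (b - 4)*(b^2 + 5*b + 6) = (b - 4)*(b + 3)*(b + 2)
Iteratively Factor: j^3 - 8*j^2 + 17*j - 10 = (j - 5)*(j^2 - 3*j + 2) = (j - 5)*(j - 2)*(j - 1)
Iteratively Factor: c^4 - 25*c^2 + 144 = (c - 4)*(c^3 + 4*c^2 - 9*c - 36) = (c - 4)*(c - 3)*(c^2 + 7*c + 12) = (c - 4)*(c - 3)*(c + 4)*(c + 3)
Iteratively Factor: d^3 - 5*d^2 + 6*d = (d - 2)*(d^2 - 3*d) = (d - 3)*(d - 2)*(d)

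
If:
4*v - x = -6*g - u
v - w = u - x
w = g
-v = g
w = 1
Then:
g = 1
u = x - 2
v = -1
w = 1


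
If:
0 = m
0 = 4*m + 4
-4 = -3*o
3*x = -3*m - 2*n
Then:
No Solution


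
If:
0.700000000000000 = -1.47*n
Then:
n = -0.48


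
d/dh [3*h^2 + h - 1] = 6*h + 1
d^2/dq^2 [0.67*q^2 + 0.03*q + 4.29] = 1.34000000000000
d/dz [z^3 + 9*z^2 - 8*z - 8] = 3*z^2 + 18*z - 8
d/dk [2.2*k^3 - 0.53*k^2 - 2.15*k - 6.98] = 6.6*k^2 - 1.06*k - 2.15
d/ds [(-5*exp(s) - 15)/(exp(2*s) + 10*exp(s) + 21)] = 5*exp(s)/(exp(2*s) + 14*exp(s) + 49)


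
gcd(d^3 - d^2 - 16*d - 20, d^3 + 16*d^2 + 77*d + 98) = d + 2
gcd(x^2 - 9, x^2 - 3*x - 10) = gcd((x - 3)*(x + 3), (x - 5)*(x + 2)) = 1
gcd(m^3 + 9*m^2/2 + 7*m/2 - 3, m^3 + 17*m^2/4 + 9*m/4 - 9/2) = m^2 + 5*m + 6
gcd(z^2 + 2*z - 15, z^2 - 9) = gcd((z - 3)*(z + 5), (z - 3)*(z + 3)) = z - 3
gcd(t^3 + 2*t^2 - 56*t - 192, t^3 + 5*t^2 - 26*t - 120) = t^2 + 10*t + 24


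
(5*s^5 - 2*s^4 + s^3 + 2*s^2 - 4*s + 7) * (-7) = -35*s^5 + 14*s^4 - 7*s^3 - 14*s^2 + 28*s - 49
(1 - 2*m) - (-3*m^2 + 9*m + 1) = 3*m^2 - 11*m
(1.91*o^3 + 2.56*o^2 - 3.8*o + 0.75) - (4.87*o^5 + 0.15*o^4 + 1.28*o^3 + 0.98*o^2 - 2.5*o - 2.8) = -4.87*o^5 - 0.15*o^4 + 0.63*o^3 + 1.58*o^2 - 1.3*o + 3.55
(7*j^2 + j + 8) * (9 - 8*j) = -56*j^3 + 55*j^2 - 55*j + 72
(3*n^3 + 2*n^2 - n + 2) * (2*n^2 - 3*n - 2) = 6*n^5 - 5*n^4 - 14*n^3 + 3*n^2 - 4*n - 4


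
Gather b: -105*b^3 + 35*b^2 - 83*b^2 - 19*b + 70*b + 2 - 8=-105*b^3 - 48*b^2 + 51*b - 6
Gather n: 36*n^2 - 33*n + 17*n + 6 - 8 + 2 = 36*n^2 - 16*n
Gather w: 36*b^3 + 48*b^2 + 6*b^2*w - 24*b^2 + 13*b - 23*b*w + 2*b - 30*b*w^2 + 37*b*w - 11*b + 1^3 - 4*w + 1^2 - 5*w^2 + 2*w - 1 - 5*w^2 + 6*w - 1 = 36*b^3 + 24*b^2 + 4*b + w^2*(-30*b - 10) + w*(6*b^2 + 14*b + 4)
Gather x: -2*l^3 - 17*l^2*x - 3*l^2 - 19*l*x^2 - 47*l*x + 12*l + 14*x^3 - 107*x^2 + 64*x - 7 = -2*l^3 - 3*l^2 + 12*l + 14*x^3 + x^2*(-19*l - 107) + x*(-17*l^2 - 47*l + 64) - 7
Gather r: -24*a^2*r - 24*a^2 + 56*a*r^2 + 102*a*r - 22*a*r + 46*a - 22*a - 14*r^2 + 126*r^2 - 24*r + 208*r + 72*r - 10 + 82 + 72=-24*a^2 + 24*a + r^2*(56*a + 112) + r*(-24*a^2 + 80*a + 256) + 144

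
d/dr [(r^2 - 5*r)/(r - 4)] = (r^2 - 8*r + 20)/(r^2 - 8*r + 16)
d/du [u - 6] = 1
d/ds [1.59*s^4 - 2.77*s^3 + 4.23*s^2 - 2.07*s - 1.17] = 6.36*s^3 - 8.31*s^2 + 8.46*s - 2.07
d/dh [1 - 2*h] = -2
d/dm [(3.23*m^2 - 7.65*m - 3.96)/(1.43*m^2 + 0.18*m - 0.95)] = (11.5209*m^2 + 5.1886*m + 7.9803)/(2.0449*m^4 + 0.5148*m^3 - 2.6846*m^2 - 0.342*m + 0.9025)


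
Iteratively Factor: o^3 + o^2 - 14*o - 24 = (o + 2)*(o^2 - o - 12) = (o + 2)*(o + 3)*(o - 4)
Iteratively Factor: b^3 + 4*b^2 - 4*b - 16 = (b + 4)*(b^2 - 4) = (b - 2)*(b + 4)*(b + 2)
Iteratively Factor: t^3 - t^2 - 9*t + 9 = (t - 3)*(t^2 + 2*t - 3) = (t - 3)*(t - 1)*(t + 3)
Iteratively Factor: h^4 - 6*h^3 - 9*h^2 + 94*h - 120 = (h - 3)*(h^3 - 3*h^2 - 18*h + 40) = (h - 5)*(h - 3)*(h^2 + 2*h - 8) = (h - 5)*(h - 3)*(h - 2)*(h + 4)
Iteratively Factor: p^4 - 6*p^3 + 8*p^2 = (p - 4)*(p^3 - 2*p^2) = (p - 4)*(p - 2)*(p^2) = p*(p - 4)*(p - 2)*(p)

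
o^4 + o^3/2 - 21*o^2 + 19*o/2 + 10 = (o - 4)*(o - 1)*(o + 1/2)*(o + 5)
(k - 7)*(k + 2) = k^2 - 5*k - 14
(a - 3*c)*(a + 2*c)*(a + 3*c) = a^3 + 2*a^2*c - 9*a*c^2 - 18*c^3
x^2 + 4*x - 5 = (x - 1)*(x + 5)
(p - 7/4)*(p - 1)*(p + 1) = p^3 - 7*p^2/4 - p + 7/4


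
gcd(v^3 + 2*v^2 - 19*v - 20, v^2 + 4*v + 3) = v + 1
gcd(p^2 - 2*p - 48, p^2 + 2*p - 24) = p + 6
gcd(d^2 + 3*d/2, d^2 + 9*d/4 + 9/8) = d + 3/2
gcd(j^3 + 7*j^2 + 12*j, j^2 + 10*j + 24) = j + 4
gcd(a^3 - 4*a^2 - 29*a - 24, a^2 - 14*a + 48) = a - 8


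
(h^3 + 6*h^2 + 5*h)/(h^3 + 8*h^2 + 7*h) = (h + 5)/(h + 7)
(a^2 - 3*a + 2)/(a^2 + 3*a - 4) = (a - 2)/(a + 4)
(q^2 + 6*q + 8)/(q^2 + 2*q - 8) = (q + 2)/(q - 2)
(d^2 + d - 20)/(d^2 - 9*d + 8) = (d^2 + d - 20)/(d^2 - 9*d + 8)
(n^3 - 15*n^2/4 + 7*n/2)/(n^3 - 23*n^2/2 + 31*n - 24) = n*(4*n - 7)/(2*(2*n^2 - 19*n + 24))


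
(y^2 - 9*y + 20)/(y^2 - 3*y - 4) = (y - 5)/(y + 1)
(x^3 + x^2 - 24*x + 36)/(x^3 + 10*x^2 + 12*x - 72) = (x - 3)/(x + 6)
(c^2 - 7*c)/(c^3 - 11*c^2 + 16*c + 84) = c/(c^2 - 4*c - 12)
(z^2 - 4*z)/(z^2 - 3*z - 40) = z*(4 - z)/(-z^2 + 3*z + 40)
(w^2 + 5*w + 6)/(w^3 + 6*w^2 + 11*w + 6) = 1/(w + 1)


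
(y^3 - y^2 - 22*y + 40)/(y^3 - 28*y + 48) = (y + 5)/(y + 6)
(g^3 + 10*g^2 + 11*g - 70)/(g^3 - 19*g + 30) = (g + 7)/(g - 3)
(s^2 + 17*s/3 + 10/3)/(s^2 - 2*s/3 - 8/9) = 3*(s + 5)/(3*s - 4)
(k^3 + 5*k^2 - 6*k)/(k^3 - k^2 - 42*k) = (k - 1)/(k - 7)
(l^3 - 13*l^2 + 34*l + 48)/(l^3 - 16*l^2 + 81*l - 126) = (l^2 - 7*l - 8)/(l^2 - 10*l + 21)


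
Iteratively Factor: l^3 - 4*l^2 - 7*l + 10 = (l - 1)*(l^2 - 3*l - 10) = (l - 5)*(l - 1)*(l + 2)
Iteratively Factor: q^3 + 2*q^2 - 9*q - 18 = (q + 3)*(q^2 - q - 6) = (q - 3)*(q + 3)*(q + 2)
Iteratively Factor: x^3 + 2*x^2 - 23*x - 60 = (x + 3)*(x^2 - x - 20) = (x - 5)*(x + 3)*(x + 4)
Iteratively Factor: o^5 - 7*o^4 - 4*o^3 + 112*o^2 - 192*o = (o - 3)*(o^4 - 4*o^3 - 16*o^2 + 64*o) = (o - 4)*(o - 3)*(o^3 - 16*o) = (o - 4)^2*(o - 3)*(o^2 + 4*o) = (o - 4)^2*(o - 3)*(o + 4)*(o)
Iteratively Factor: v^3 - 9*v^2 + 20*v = (v)*(v^2 - 9*v + 20) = v*(v - 5)*(v - 4)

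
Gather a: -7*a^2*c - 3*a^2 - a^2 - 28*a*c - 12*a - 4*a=a^2*(-7*c - 4) + a*(-28*c - 16)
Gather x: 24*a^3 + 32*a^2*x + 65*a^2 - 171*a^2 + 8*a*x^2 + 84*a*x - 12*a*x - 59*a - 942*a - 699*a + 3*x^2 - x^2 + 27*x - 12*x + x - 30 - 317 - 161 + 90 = 24*a^3 - 106*a^2 - 1700*a + x^2*(8*a + 2) + x*(32*a^2 + 72*a + 16) - 418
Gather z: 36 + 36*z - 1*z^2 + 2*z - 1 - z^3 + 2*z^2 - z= -z^3 + z^2 + 37*z + 35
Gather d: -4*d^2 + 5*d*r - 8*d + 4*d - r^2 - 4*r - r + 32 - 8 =-4*d^2 + d*(5*r - 4) - r^2 - 5*r + 24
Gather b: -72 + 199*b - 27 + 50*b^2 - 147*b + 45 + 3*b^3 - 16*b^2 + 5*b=3*b^3 + 34*b^2 + 57*b - 54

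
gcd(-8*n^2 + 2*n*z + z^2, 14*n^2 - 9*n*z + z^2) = -2*n + z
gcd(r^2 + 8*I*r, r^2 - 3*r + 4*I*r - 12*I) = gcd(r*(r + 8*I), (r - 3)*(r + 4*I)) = 1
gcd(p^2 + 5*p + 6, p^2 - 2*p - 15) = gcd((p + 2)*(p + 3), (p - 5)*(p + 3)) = p + 3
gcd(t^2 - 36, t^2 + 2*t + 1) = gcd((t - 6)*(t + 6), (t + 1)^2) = 1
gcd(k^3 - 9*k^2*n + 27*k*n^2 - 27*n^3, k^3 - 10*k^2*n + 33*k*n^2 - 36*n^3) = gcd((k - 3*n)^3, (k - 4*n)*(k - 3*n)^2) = k^2 - 6*k*n + 9*n^2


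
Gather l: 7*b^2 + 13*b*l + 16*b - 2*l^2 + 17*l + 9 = 7*b^2 + 16*b - 2*l^2 + l*(13*b + 17) + 9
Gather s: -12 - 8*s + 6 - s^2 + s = -s^2 - 7*s - 6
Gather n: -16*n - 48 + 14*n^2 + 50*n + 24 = 14*n^2 + 34*n - 24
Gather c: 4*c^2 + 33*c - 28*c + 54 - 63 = 4*c^2 + 5*c - 9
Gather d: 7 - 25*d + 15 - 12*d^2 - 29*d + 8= -12*d^2 - 54*d + 30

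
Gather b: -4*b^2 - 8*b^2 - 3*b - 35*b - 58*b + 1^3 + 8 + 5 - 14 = -12*b^2 - 96*b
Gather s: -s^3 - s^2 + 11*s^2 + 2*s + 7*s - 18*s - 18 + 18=-s^3 + 10*s^2 - 9*s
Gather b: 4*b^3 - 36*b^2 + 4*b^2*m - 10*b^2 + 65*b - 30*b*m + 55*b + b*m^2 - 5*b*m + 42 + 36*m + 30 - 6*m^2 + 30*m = 4*b^3 + b^2*(4*m - 46) + b*(m^2 - 35*m + 120) - 6*m^2 + 66*m + 72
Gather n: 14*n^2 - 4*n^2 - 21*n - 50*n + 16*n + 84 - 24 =10*n^2 - 55*n + 60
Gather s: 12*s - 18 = 12*s - 18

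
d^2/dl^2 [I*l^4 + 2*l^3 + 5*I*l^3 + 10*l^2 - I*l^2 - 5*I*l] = 12*I*l^2 + l*(12 + 30*I) + 20 - 2*I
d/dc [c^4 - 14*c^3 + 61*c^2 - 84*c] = 4*c^3 - 42*c^2 + 122*c - 84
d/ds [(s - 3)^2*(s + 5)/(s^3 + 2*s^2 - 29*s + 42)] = (3*s^2 + 2*s + 47)/(s^4 + 10*s^3 - 3*s^2 - 140*s + 196)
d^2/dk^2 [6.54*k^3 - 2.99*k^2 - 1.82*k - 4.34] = 39.24*k - 5.98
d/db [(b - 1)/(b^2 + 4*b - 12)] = (b^2 + 4*b - 2*(b - 1)*(b + 2) - 12)/(b^2 + 4*b - 12)^2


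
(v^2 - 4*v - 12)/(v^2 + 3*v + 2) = (v - 6)/(v + 1)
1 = 1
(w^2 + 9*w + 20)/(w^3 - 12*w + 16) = (w + 5)/(w^2 - 4*w + 4)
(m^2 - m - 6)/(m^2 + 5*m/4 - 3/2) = 4*(m - 3)/(4*m - 3)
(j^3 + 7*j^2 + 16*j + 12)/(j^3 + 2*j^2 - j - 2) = (j^2 + 5*j + 6)/(j^2 - 1)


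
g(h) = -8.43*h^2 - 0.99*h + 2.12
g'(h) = -16.86*h - 0.99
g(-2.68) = -55.77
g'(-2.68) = 44.19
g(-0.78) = -2.24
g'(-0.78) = 12.16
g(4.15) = -147.17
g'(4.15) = -70.96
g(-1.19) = -8.64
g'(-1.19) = 19.07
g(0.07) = 2.01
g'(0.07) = -2.17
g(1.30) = -13.41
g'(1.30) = -22.91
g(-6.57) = -355.26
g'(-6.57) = 109.78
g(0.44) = 0.05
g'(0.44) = -8.41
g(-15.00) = -1879.78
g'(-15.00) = 251.91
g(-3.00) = -70.78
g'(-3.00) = 49.59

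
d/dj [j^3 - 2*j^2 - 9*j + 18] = 3*j^2 - 4*j - 9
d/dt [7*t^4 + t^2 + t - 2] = 28*t^3 + 2*t + 1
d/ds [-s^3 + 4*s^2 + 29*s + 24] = -3*s^2 + 8*s + 29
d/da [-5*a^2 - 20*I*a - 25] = -10*a - 20*I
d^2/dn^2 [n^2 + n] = 2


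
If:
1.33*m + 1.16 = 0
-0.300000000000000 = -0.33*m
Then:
No Solution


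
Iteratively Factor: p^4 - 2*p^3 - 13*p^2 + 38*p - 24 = (p + 4)*(p^3 - 6*p^2 + 11*p - 6) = (p - 2)*(p + 4)*(p^2 - 4*p + 3) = (p - 3)*(p - 2)*(p + 4)*(p - 1)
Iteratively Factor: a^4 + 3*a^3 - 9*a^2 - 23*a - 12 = (a + 1)*(a^3 + 2*a^2 - 11*a - 12) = (a + 1)*(a + 4)*(a^2 - 2*a - 3) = (a - 3)*(a + 1)*(a + 4)*(a + 1)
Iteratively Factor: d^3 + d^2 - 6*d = (d + 3)*(d^2 - 2*d) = (d - 2)*(d + 3)*(d)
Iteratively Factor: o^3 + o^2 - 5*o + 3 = (o + 3)*(o^2 - 2*o + 1) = (o - 1)*(o + 3)*(o - 1)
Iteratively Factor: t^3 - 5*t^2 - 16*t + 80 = (t + 4)*(t^2 - 9*t + 20) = (t - 4)*(t + 4)*(t - 5)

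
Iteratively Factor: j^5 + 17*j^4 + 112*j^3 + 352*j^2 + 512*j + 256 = (j + 1)*(j^4 + 16*j^3 + 96*j^2 + 256*j + 256) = (j + 1)*(j + 4)*(j^3 + 12*j^2 + 48*j + 64) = (j + 1)*(j + 4)^2*(j^2 + 8*j + 16) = (j + 1)*(j + 4)^3*(j + 4)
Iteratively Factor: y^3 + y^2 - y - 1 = (y + 1)*(y^2 - 1) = (y - 1)*(y + 1)*(y + 1)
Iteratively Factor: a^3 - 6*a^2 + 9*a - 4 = (a - 1)*(a^2 - 5*a + 4) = (a - 1)^2*(a - 4)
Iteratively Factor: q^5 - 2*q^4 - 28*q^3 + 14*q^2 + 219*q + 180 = (q - 4)*(q^4 + 2*q^3 - 20*q^2 - 66*q - 45) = (q - 4)*(q + 3)*(q^3 - q^2 - 17*q - 15) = (q - 5)*(q - 4)*(q + 3)*(q^2 + 4*q + 3) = (q - 5)*(q - 4)*(q + 1)*(q + 3)*(q + 3)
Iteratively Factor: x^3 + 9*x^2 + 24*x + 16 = (x + 4)*(x^2 + 5*x + 4) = (x + 1)*(x + 4)*(x + 4)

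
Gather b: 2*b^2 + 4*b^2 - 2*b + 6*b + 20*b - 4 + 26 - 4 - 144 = 6*b^2 + 24*b - 126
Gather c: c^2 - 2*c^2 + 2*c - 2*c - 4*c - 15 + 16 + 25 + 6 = -c^2 - 4*c + 32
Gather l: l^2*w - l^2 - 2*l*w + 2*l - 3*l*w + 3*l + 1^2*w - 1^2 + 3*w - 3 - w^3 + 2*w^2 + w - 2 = l^2*(w - 1) + l*(5 - 5*w) - w^3 + 2*w^2 + 5*w - 6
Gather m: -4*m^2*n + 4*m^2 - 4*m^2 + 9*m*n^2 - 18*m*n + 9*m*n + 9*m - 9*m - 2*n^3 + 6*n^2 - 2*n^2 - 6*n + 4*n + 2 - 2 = -4*m^2*n + m*(9*n^2 - 9*n) - 2*n^3 + 4*n^2 - 2*n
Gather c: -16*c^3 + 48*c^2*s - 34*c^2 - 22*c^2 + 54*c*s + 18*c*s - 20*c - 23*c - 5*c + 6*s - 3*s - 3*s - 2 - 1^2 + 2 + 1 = -16*c^3 + c^2*(48*s - 56) + c*(72*s - 48)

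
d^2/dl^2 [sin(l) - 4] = -sin(l)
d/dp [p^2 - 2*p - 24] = 2*p - 2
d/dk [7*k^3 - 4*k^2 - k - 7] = 21*k^2 - 8*k - 1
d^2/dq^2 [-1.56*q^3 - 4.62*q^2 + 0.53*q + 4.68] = -9.36*q - 9.24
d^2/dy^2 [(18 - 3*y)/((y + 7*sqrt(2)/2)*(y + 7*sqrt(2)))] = 12*(-2*y^3 + 36*y^2 + 294*y + 378*sqrt(2)*y + 1029*sqrt(2) + 2058)/(4*y^6 + 126*sqrt(2)*y^5 + 3234*y^4 + 21609*sqrt(2)*y^3 + 158466*y^2 + 302526*sqrt(2)*y + 470596)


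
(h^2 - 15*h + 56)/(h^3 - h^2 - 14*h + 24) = (h^2 - 15*h + 56)/(h^3 - h^2 - 14*h + 24)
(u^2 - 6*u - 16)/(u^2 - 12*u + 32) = (u + 2)/(u - 4)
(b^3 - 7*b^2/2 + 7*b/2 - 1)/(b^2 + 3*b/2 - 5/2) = (2*b^2 - 5*b + 2)/(2*b + 5)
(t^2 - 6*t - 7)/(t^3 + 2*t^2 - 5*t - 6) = (t - 7)/(t^2 + t - 6)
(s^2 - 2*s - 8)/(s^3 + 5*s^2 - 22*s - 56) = 1/(s + 7)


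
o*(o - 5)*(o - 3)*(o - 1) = o^4 - 9*o^3 + 23*o^2 - 15*o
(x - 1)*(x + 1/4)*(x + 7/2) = x^3 + 11*x^2/4 - 23*x/8 - 7/8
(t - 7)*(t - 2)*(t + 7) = t^3 - 2*t^2 - 49*t + 98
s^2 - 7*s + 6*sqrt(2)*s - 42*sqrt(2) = (s - 7)*(s + 6*sqrt(2))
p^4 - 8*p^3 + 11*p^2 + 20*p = p*(p - 5)*(p - 4)*(p + 1)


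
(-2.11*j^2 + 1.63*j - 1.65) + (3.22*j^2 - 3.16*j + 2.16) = 1.11*j^2 - 1.53*j + 0.51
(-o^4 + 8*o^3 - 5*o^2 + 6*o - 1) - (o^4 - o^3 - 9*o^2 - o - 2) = -2*o^4 + 9*o^3 + 4*o^2 + 7*o + 1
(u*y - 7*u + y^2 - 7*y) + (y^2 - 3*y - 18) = u*y - 7*u + 2*y^2 - 10*y - 18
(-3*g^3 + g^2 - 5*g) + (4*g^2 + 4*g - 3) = -3*g^3 + 5*g^2 - g - 3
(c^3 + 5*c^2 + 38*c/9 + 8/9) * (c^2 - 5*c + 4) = c^5 - 151*c^3/9 - 2*c^2/9 + 112*c/9 + 32/9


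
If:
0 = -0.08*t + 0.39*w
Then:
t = 4.875*w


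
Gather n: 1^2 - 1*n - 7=-n - 6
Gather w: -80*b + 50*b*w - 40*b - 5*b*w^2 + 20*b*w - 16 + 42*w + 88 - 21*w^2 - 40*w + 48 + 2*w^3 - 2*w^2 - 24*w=-120*b + 2*w^3 + w^2*(-5*b - 23) + w*(70*b - 22) + 120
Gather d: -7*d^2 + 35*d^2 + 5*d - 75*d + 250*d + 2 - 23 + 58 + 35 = 28*d^2 + 180*d + 72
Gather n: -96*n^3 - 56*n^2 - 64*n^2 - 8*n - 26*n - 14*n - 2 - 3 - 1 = -96*n^3 - 120*n^2 - 48*n - 6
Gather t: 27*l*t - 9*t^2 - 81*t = -9*t^2 + t*(27*l - 81)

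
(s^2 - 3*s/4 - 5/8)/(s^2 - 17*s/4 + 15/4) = (s + 1/2)/(s - 3)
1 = 1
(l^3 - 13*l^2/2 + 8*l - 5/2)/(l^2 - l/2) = l - 6 + 5/l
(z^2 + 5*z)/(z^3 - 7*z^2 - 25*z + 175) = z/(z^2 - 12*z + 35)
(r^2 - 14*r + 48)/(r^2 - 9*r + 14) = (r^2 - 14*r + 48)/(r^2 - 9*r + 14)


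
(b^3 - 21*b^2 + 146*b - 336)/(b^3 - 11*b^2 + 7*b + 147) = (b^2 - 14*b + 48)/(b^2 - 4*b - 21)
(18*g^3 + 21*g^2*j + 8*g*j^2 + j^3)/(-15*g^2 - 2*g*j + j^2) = (-6*g^2 - 5*g*j - j^2)/(5*g - j)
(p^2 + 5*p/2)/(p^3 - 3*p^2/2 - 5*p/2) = (2*p + 5)/(2*p^2 - 3*p - 5)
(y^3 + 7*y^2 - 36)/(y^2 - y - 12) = (y^2 + 4*y - 12)/(y - 4)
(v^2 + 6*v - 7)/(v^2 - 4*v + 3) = (v + 7)/(v - 3)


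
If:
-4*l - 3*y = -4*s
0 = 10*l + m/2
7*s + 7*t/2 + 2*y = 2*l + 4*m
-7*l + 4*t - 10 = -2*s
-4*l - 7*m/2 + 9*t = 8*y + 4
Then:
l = -670/4721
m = 13400/4721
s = 1676/4721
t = 9792/4721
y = 3128/4721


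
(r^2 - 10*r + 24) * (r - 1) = r^3 - 11*r^2 + 34*r - 24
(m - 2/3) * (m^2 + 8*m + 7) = m^3 + 22*m^2/3 + 5*m/3 - 14/3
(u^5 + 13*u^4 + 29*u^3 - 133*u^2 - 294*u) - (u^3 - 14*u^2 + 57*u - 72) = u^5 + 13*u^4 + 28*u^3 - 119*u^2 - 351*u + 72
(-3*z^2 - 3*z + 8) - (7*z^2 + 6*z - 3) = -10*z^2 - 9*z + 11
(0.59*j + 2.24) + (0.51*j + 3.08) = 1.1*j + 5.32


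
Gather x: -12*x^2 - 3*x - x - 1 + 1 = -12*x^2 - 4*x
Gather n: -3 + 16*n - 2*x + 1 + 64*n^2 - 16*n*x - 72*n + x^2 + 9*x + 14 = 64*n^2 + n*(-16*x - 56) + x^2 + 7*x + 12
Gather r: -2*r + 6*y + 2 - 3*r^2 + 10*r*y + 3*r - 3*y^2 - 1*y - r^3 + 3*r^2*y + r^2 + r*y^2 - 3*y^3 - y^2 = -r^3 + r^2*(3*y - 2) + r*(y^2 + 10*y + 1) - 3*y^3 - 4*y^2 + 5*y + 2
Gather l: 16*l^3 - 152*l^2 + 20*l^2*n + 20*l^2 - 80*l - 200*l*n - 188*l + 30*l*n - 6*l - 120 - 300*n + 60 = 16*l^3 + l^2*(20*n - 132) + l*(-170*n - 274) - 300*n - 60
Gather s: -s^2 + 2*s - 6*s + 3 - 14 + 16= -s^2 - 4*s + 5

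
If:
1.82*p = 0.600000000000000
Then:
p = 0.33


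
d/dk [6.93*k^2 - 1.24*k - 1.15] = 13.86*k - 1.24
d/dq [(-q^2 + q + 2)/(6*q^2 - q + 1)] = (-5*q^2 - 26*q + 3)/(36*q^4 - 12*q^3 + 13*q^2 - 2*q + 1)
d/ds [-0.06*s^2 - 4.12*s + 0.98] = -0.12*s - 4.12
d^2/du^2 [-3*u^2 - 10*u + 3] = -6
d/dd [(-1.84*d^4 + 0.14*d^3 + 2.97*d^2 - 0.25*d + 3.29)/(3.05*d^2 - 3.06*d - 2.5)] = (-11.224*d^5 + 17.3182*d^4 + 17.5432*d^3 - 9.3757*d^2 - 34.919*d + 10.6924)/(9.3025*d^4 - 18.666*d^3 - 5.8864*d^2 + 15.3*d + 6.25)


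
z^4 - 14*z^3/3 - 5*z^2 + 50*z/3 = z*(z - 5)*(z - 5/3)*(z + 2)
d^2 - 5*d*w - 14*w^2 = (d - 7*w)*(d + 2*w)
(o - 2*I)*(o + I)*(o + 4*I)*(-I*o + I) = -I*o^4 + 3*o^3 + I*o^3 - 3*o^2 - 6*I*o^2 + 8*o + 6*I*o - 8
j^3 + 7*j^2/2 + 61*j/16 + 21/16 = (j + 3/4)*(j + 1)*(j + 7/4)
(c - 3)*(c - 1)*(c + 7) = c^3 + 3*c^2 - 25*c + 21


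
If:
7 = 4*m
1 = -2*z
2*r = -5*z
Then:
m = 7/4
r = 5/4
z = -1/2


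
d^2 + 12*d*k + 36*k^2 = (d + 6*k)^2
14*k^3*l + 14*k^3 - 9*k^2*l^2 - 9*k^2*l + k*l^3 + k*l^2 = (-7*k + l)*(-2*k + l)*(k*l + k)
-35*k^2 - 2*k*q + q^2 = (-7*k + q)*(5*k + q)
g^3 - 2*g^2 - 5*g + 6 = (g - 3)*(g - 1)*(g + 2)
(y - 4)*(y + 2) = y^2 - 2*y - 8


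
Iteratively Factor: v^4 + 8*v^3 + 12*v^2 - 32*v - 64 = (v - 2)*(v^3 + 10*v^2 + 32*v + 32) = (v - 2)*(v + 4)*(v^2 + 6*v + 8) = (v - 2)*(v + 2)*(v + 4)*(v + 4)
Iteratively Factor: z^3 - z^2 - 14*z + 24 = (z + 4)*(z^2 - 5*z + 6) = (z - 3)*(z + 4)*(z - 2)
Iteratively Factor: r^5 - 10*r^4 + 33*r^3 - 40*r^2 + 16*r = (r - 4)*(r^4 - 6*r^3 + 9*r^2 - 4*r) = (r - 4)*(r - 1)*(r^3 - 5*r^2 + 4*r) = r*(r - 4)*(r - 1)*(r^2 - 5*r + 4) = r*(r - 4)*(r - 1)^2*(r - 4)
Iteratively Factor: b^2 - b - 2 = (b + 1)*(b - 2)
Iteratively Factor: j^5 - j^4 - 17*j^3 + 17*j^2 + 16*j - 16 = (j + 4)*(j^4 - 5*j^3 + 3*j^2 + 5*j - 4) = (j + 1)*(j + 4)*(j^3 - 6*j^2 + 9*j - 4) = (j - 4)*(j + 1)*(j + 4)*(j^2 - 2*j + 1) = (j - 4)*(j - 1)*(j + 1)*(j + 4)*(j - 1)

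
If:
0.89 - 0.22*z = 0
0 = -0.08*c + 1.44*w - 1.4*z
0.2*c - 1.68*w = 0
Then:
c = 61.95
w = 7.37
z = 4.05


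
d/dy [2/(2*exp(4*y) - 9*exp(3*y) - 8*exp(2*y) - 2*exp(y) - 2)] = (-16*exp(3*y) + 54*exp(2*y) + 32*exp(y) + 4)*exp(y)/(-2*exp(4*y) + 9*exp(3*y) + 8*exp(2*y) + 2*exp(y) + 2)^2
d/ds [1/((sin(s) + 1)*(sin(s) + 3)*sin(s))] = (-8*sin(s) + 3*cos(s)^2 - 6)*cos(s)/((sin(s) + 1)^2*(sin(s) + 3)^2*sin(s)^2)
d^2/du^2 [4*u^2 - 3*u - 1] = 8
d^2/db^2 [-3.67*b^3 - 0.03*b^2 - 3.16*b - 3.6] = -22.02*b - 0.06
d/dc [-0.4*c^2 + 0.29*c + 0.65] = 0.29 - 0.8*c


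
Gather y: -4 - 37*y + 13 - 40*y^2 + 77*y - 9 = -40*y^2 + 40*y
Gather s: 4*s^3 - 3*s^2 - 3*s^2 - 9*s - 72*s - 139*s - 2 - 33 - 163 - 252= 4*s^3 - 6*s^2 - 220*s - 450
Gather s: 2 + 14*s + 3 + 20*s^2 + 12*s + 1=20*s^2 + 26*s + 6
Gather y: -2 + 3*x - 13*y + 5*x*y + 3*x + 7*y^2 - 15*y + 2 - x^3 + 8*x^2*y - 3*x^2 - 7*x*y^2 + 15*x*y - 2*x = -x^3 - 3*x^2 + 4*x + y^2*(7 - 7*x) + y*(8*x^2 + 20*x - 28)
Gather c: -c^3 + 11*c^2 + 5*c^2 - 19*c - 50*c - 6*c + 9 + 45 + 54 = -c^3 + 16*c^2 - 75*c + 108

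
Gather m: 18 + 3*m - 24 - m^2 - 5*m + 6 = -m^2 - 2*m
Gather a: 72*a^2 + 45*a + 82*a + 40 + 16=72*a^2 + 127*a + 56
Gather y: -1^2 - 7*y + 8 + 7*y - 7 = 0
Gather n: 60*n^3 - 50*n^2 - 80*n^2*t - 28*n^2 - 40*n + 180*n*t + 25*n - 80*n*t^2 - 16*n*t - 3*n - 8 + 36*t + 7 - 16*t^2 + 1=60*n^3 + n^2*(-80*t - 78) + n*(-80*t^2 + 164*t - 18) - 16*t^2 + 36*t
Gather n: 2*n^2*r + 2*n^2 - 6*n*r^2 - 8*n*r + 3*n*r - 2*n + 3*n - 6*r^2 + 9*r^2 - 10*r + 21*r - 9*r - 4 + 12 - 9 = n^2*(2*r + 2) + n*(-6*r^2 - 5*r + 1) + 3*r^2 + 2*r - 1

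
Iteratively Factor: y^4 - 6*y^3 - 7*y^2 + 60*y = (y - 5)*(y^3 - y^2 - 12*y) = (y - 5)*(y + 3)*(y^2 - 4*y) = y*(y - 5)*(y + 3)*(y - 4)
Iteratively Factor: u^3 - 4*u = (u + 2)*(u^2 - 2*u) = u*(u + 2)*(u - 2)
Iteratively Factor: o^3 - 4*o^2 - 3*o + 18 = (o - 3)*(o^2 - o - 6) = (o - 3)*(o + 2)*(o - 3)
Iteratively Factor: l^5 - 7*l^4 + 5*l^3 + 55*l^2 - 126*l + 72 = (l - 2)*(l^4 - 5*l^3 - 5*l^2 + 45*l - 36) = (l - 3)*(l - 2)*(l^3 - 2*l^2 - 11*l + 12) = (l - 4)*(l - 3)*(l - 2)*(l^2 + 2*l - 3) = (l - 4)*(l - 3)*(l - 2)*(l + 3)*(l - 1)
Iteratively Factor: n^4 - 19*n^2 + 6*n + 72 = (n + 2)*(n^3 - 2*n^2 - 15*n + 36) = (n - 3)*(n + 2)*(n^2 + n - 12) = (n - 3)*(n + 2)*(n + 4)*(n - 3)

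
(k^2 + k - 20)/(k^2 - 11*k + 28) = (k + 5)/(k - 7)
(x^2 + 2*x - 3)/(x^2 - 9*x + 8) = (x + 3)/(x - 8)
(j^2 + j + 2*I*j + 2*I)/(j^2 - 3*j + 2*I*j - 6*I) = (j + 1)/(j - 3)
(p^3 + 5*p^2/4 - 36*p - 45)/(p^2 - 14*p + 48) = (4*p^2 + 29*p + 30)/(4*(p - 8))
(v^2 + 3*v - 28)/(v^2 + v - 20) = (v + 7)/(v + 5)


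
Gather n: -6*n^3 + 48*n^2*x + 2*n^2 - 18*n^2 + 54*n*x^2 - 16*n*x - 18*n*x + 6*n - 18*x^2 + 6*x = -6*n^3 + n^2*(48*x - 16) + n*(54*x^2 - 34*x + 6) - 18*x^2 + 6*x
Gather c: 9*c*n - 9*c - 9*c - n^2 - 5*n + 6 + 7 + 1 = c*(9*n - 18) - n^2 - 5*n + 14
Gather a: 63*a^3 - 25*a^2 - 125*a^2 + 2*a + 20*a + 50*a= 63*a^3 - 150*a^2 + 72*a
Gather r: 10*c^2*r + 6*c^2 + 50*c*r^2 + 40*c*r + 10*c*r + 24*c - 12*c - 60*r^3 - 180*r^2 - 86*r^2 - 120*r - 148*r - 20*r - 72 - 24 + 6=6*c^2 + 12*c - 60*r^3 + r^2*(50*c - 266) + r*(10*c^2 + 50*c - 288) - 90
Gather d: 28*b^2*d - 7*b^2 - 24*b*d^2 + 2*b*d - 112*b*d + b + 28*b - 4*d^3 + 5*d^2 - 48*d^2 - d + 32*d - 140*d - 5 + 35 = -7*b^2 + 29*b - 4*d^3 + d^2*(-24*b - 43) + d*(28*b^2 - 110*b - 109) + 30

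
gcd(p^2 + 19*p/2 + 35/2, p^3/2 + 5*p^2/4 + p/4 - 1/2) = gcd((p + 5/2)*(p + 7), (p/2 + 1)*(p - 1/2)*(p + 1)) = 1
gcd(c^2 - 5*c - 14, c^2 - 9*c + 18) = 1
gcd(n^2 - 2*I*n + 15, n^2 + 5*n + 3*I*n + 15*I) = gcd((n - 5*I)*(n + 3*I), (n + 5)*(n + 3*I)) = n + 3*I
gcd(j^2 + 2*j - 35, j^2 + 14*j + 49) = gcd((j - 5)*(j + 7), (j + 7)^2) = j + 7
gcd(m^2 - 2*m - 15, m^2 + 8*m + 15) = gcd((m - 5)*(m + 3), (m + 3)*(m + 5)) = m + 3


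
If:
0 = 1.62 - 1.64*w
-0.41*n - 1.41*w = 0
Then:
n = -3.40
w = 0.99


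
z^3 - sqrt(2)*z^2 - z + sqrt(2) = (z - 1)*(z + 1)*(z - sqrt(2))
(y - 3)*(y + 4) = y^2 + y - 12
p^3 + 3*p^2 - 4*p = p*(p - 1)*(p + 4)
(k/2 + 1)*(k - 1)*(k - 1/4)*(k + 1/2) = k^4/2 + 5*k^3/8 - 15*k^2/16 - 5*k/16 + 1/8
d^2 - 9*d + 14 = (d - 7)*(d - 2)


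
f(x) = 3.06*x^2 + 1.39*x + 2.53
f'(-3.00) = -16.97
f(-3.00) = 25.90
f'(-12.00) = -72.05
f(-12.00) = 426.49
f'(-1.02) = -4.85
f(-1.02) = 4.30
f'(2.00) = 13.63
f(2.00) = 17.55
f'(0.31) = 3.29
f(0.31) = 3.25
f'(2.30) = 15.47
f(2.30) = 21.91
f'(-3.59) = -20.58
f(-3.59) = 36.98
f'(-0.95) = -4.42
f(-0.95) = 3.97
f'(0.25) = 2.92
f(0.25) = 3.07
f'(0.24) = 2.86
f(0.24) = 3.04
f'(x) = 6.12*x + 1.39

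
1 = 1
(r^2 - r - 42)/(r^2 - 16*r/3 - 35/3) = 3*(r + 6)/(3*r + 5)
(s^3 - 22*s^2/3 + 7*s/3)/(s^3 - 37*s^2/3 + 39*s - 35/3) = s/(s - 5)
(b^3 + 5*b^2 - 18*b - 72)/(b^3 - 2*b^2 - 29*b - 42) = (b^2 + 2*b - 24)/(b^2 - 5*b - 14)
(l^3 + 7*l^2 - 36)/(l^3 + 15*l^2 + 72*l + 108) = (l - 2)/(l + 6)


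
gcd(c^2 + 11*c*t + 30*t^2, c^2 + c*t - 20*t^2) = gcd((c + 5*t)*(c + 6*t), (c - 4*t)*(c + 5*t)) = c + 5*t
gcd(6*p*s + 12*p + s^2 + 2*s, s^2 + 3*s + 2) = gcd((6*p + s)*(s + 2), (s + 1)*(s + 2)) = s + 2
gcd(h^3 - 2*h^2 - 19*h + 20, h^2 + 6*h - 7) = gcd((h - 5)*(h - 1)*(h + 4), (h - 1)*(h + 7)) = h - 1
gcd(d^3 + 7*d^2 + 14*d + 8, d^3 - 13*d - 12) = d + 1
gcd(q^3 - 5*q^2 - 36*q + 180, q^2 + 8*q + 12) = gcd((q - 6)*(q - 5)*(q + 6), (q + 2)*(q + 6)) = q + 6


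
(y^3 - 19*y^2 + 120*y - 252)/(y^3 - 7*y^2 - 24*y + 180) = (y - 7)/(y + 5)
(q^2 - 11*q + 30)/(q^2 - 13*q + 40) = (q - 6)/(q - 8)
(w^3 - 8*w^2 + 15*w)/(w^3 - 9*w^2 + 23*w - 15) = w/(w - 1)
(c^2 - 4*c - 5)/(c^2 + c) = (c - 5)/c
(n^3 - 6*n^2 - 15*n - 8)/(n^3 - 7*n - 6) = (n^2 - 7*n - 8)/(n^2 - n - 6)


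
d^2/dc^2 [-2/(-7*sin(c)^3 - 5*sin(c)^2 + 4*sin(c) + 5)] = 2*(-441*sin(c)^6 - 385*sin(c)^5 + 544*sin(c)^4 + 305*sin(c)^3 - 134*sin(c)^2 + 110*sin(c) + 82)/(7*sin(c)^3 + 5*sin(c)^2 - 4*sin(c) - 5)^3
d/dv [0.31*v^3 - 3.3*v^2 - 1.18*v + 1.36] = 0.93*v^2 - 6.6*v - 1.18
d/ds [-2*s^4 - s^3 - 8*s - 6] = -8*s^3 - 3*s^2 - 8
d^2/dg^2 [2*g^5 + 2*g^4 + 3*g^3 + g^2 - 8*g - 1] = 40*g^3 + 24*g^2 + 18*g + 2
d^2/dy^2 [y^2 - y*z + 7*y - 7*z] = 2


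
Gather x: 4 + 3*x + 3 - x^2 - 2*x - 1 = -x^2 + x + 6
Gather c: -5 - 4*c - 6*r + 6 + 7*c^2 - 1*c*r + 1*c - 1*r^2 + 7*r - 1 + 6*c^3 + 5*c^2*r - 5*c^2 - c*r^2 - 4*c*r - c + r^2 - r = 6*c^3 + c^2*(5*r + 2) + c*(-r^2 - 5*r - 4)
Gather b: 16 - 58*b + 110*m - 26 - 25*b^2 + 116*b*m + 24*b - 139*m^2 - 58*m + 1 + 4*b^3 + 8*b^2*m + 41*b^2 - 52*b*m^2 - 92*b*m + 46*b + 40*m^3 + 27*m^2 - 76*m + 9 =4*b^3 + b^2*(8*m + 16) + b*(-52*m^2 + 24*m + 12) + 40*m^3 - 112*m^2 - 24*m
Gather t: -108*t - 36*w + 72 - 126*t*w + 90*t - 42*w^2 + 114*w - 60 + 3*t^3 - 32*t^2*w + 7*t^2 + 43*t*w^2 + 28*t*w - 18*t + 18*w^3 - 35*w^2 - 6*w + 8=3*t^3 + t^2*(7 - 32*w) + t*(43*w^2 - 98*w - 36) + 18*w^3 - 77*w^2 + 72*w + 20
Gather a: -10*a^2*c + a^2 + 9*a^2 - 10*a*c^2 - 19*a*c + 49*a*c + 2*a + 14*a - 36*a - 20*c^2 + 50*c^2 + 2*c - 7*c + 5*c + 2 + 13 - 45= a^2*(10 - 10*c) + a*(-10*c^2 + 30*c - 20) + 30*c^2 - 30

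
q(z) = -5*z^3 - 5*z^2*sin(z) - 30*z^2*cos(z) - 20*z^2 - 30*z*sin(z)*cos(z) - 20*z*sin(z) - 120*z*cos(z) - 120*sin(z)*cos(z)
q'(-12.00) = 108.47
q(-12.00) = 3180.82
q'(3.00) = 30.35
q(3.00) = 323.22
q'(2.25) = 387.78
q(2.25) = 143.74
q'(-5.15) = 31.55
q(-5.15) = 63.63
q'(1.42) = 221.61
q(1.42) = -151.53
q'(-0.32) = -142.03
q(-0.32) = 62.76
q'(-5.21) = 40.18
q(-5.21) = 61.48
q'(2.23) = 391.42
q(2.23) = 135.95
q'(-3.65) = -149.29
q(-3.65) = -49.22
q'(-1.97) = 156.09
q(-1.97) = -126.26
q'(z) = 30*z^2*sin(z) - 5*z^2*cos(z) - 15*z^2 + 30*z*sin(z)^2 + 110*z*sin(z) - 30*z*cos(z)^2 - 80*z*cos(z) - 40*z + 120*sin(z)^2 - 30*sin(z)*cos(z) - 20*sin(z) - 120*cos(z)^2 - 120*cos(z)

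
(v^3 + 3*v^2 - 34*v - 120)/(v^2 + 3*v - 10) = (v^2 - 2*v - 24)/(v - 2)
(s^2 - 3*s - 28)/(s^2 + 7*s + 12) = (s - 7)/(s + 3)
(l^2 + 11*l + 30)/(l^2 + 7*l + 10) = (l + 6)/(l + 2)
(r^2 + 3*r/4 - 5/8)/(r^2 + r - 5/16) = 2*(2*r - 1)/(4*r - 1)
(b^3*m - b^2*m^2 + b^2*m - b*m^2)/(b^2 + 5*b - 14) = b*m*(b^2 - b*m + b - m)/(b^2 + 5*b - 14)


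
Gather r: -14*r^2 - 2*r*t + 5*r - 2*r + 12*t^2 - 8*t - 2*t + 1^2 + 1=-14*r^2 + r*(3 - 2*t) + 12*t^2 - 10*t + 2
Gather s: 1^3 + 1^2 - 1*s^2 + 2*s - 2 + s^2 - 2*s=0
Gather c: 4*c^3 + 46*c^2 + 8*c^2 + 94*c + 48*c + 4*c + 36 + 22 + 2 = 4*c^3 + 54*c^2 + 146*c + 60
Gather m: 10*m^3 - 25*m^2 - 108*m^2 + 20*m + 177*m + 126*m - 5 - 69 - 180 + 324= 10*m^3 - 133*m^2 + 323*m + 70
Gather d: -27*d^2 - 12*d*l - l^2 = -27*d^2 - 12*d*l - l^2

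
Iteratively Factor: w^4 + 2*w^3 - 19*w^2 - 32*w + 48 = (w - 1)*(w^3 + 3*w^2 - 16*w - 48) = (w - 4)*(w - 1)*(w^2 + 7*w + 12) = (w - 4)*(w - 1)*(w + 3)*(w + 4)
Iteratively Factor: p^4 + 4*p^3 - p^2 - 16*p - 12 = (p + 1)*(p^3 + 3*p^2 - 4*p - 12) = (p + 1)*(p + 3)*(p^2 - 4) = (p - 2)*(p + 1)*(p + 3)*(p + 2)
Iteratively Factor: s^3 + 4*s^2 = (s + 4)*(s^2) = s*(s + 4)*(s)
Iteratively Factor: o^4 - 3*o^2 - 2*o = (o)*(o^3 - 3*o - 2) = o*(o + 1)*(o^2 - o - 2) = o*(o - 2)*(o + 1)*(o + 1)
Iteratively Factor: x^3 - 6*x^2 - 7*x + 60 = (x - 4)*(x^2 - 2*x - 15) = (x - 5)*(x - 4)*(x + 3)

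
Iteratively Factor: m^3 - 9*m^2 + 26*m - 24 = (m - 3)*(m^2 - 6*m + 8) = (m - 4)*(m - 3)*(m - 2)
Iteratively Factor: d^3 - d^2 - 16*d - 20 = (d + 2)*(d^2 - 3*d - 10) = (d - 5)*(d + 2)*(d + 2)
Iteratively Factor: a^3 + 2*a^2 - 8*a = (a - 2)*(a^2 + 4*a) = (a - 2)*(a + 4)*(a)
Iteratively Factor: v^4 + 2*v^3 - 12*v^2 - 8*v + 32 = (v + 4)*(v^3 - 2*v^2 - 4*v + 8) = (v + 2)*(v + 4)*(v^2 - 4*v + 4) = (v - 2)*(v + 2)*(v + 4)*(v - 2)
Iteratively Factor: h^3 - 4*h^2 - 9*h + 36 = (h - 4)*(h^2 - 9) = (h - 4)*(h + 3)*(h - 3)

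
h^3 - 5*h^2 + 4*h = h*(h - 4)*(h - 1)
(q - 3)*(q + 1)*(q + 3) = q^3 + q^2 - 9*q - 9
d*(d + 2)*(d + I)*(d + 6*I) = d^4 + 2*d^3 + 7*I*d^3 - 6*d^2 + 14*I*d^2 - 12*d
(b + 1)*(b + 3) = b^2 + 4*b + 3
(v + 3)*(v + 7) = v^2 + 10*v + 21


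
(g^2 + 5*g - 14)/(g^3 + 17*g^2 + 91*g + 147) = (g - 2)/(g^2 + 10*g + 21)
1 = 1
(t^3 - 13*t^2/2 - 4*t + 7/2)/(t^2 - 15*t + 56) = (2*t^2 + t - 1)/(2*(t - 8))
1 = 1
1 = 1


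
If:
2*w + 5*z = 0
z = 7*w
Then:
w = 0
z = 0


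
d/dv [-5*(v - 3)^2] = 30 - 10*v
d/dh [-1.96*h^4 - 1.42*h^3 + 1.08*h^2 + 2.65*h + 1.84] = -7.84*h^3 - 4.26*h^2 + 2.16*h + 2.65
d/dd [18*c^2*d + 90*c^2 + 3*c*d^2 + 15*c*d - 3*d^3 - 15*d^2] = 18*c^2 + 6*c*d + 15*c - 9*d^2 - 30*d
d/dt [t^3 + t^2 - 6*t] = 3*t^2 + 2*t - 6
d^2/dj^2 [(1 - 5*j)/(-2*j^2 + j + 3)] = 2*((7 - 30*j)*(-2*j^2 + j + 3) - (4*j - 1)^2*(5*j - 1))/(-2*j^2 + j + 3)^3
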